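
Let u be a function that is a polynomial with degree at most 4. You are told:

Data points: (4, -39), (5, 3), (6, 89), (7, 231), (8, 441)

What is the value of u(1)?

-21

First differences: 42, 86, 142, 210. Second differences: 44, 56, 68. Third differences: 12, 12.
Level-3 differences are constant, so u has degree 3.
Fitting a degree-3 polynomial gives u(n) = 2n³ - 8n² - 8n - 7.
Then u(1) = -21.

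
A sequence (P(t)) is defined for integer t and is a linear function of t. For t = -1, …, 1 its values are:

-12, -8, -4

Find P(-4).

First differences: 4, 4.
Level-1 differences are constant, so P has degree 1.
Fitting a degree-1 polynomial gives P(t) = 4t - 8.
Then P(-4) = -24.

-24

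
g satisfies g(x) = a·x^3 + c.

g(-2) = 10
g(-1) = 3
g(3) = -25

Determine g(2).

-6

From g(-2) = 10 and g(-1) = 3: -8a + c = 10 and -1a + c = 3.
Subtracting: 7a = -7, so a = -1; then c = 10 − (-1)·(-8) = 2.
So g(x) = -1x³ + 2, and g(2) = -6.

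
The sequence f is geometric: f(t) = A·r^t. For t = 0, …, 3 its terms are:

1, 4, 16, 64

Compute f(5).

1024

Consecutive ratio: 4/1 = 4, and 16/4 = 4, so r = 4.
Then A·4^0 = 1 gives A = 1, and f(t) = 1·4^t.
f(5) = 1·4^5 = 1024.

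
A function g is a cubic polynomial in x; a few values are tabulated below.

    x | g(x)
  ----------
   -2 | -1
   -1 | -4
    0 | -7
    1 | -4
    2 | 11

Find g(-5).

-52

First differences: -3, -3, 3, 15. Second differences: 0, 6, 12. Third differences: 6, 6.
Level-3 differences are constant, so g has degree 3.
Fitting a degree-3 polynomial gives g(x) = x³ + 3x² - x - 7.
Then g(-5) = -52.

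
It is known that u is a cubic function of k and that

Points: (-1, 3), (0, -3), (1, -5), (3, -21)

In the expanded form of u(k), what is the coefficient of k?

-3

Write u(k) = ak³ + bk² + ck + d; the 4 given values yield a linear system in the 4 coefficients.
Solving, u(k) = -k³ + 2k² - 3k - 3.
The coefficient of k is -3.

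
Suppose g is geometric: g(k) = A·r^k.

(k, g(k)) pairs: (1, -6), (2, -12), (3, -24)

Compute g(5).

-96

Consecutive ratio: -12/(-6) = 2, and -24/(-12) = 2, so r = 2.
Then A·2^1 = -6 gives A = -3, and g(k) = -3·2^k.
g(5) = -3·2^5 = -96.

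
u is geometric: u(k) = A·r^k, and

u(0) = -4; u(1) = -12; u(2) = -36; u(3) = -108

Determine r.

3

Consecutive ratio: -12/(-4) = 3, and -36/(-12) = 3, so r = 3.
Then A·3^0 = -4 gives A = -4, and u(k) = -4·3^k.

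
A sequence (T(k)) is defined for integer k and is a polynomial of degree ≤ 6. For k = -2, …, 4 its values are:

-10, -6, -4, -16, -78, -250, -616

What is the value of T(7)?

First differences: 4, 2, -12, -62, -172, -366. Second differences: -2, -14, -50, -110, -194. Third differences: -12, -36, -60, -84. Fourth differences: -24, -24, -24.
Level-4 differences are constant, so T has degree 4.
Fitting a degree-4 polynomial gives T(k) = -k^4 - 4k³ - 6k² - k - 4.
Then T(7) = -4078.

-4078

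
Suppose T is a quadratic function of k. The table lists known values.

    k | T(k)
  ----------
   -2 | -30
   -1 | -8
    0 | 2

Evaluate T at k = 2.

Write T(k) = ak² + bk + c; the 3 given values yield a linear system in the 3 coefficients.
Solving, T(k) = -6k² + 4k + 2.
Then T(2) = -14.

-14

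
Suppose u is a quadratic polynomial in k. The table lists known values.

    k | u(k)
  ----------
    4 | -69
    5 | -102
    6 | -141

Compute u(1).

Write u(k) = ak² + bk + c; the 3 given values yield a linear system in the 3 coefficients.
Solving, u(k) = -3k² - 6k + 3.
Then u(1) = -6.

-6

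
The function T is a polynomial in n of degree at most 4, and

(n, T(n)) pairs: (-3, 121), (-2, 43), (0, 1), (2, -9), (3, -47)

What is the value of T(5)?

-279

Write T(n) = an^4 + bn³ + cn² + dn + e; the 5 given values yield a linear system in the 5 coefficients.
Solving, the leading coefficient vanishes, and T(n) = -3n³ + 4n² - n + 1.
Then T(5) = -279.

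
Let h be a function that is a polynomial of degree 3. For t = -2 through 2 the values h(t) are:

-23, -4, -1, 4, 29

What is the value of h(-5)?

-356

First differences: 19, 3, 5, 25. Second differences: -16, 2, 20. Third differences: 18, 18.
Level-3 differences are constant, so h has degree 3.
Fitting a degree-3 polynomial gives h(t) = 3t³ + t² + t - 1.
Then h(-5) = -356.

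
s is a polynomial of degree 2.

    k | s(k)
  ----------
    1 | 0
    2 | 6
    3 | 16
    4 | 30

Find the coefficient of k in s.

0

First differences: 6, 10, 14. Second differences: 4, 4.
Level-2 differences are constant, so s has degree 2.
Fitting a degree-2 polynomial gives s(k) = 2k² - 2.
The coefficient of k is 0.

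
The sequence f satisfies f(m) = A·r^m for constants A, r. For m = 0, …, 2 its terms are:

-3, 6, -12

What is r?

-2

Consecutive ratio: 6/(-3) = -2, and -12/6 = -2, so r = -2.
Then A·(-2)^0 = -3 gives A = -3, and f(m) = -3·(-2)^m.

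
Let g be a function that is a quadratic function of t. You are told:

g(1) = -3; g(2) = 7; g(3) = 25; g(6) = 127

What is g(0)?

Write g(t) = at² + bt + c; the 4 given values yield a linear system in the 3 coefficients.
Solving, g(t) = 4t² - 2t - 5.
Then g(0) = -5.

-5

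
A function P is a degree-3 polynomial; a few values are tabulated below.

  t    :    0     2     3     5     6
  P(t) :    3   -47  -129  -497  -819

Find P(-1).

7

Write P(t) = at³ + bt² + ct + d; the 5 given values yield a linear system in the 4 coefficients.
Solving, P(t) = -3t³ - 4t² - 5t + 3.
Then P(-1) = 7.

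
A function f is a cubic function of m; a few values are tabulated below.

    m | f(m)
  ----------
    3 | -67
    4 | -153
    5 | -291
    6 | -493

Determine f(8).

-1137

Write f(m) = am³ + bm² + cm + d; the 4 given values yield a linear system in the 4 coefficients.
Solving, f(m) = -2m³ - 2m² + 2m - 1.
Then f(8) = -1137.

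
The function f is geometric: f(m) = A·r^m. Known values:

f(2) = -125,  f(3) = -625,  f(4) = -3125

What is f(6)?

Consecutive ratio: -625/(-125) = 5, and -3125/(-625) = 5, so r = 5.
Then A·5^2 = -125 gives A = -5, and f(m) = -5·5^m.
f(6) = -5·5^6 = -78125.

-78125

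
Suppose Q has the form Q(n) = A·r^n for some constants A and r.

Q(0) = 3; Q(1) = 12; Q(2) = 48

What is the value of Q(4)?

Consecutive ratio: 12/3 = 4, and 48/12 = 4, so r = 4.
Then A·4^0 = 3 gives A = 3, and Q(n) = 3·4^n.
Q(4) = 3·4^4 = 768.

768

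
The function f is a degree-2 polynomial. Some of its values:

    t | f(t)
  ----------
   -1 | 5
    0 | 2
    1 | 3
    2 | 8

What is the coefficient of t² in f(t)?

2

First differences: -3, 1, 5. Second differences: 4, 4.
Level-2 differences are constant, so f has degree 2.
Fitting a degree-2 polynomial gives f(t) = 2t² - t + 2.
The coefficient of t² is 2.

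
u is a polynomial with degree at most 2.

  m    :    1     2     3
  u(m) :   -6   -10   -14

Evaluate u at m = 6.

-26

First differences: -4, -4.
Level-1 differences are constant, so u has degree 1.
Fitting a degree-1 polynomial gives u(m) = -4m - 2.
Then u(6) = -26.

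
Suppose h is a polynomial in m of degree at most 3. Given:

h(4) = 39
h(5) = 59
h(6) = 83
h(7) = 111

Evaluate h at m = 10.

Write h(m) = am³ + bm² + cm + d; the 4 given values yield a linear system in the 4 coefficients.
Solving, the leading coefficient vanishes, and h(m) = 2m² + 2m - 1.
Then h(10) = 219.

219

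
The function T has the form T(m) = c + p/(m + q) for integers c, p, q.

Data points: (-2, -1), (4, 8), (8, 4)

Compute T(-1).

-2

(T(m) − c)(m + q) = p for each data point; the three points give a linear system in c and q, then p follows.
Solving: c = 2, q = -2, p = 12, so T(m) = 2 + 12/(m − 2).
Then T(-1) = 2 + 12/(-3) = -2.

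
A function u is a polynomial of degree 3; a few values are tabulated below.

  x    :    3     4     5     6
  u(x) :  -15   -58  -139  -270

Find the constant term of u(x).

Write u(x) = ax³ + bx² + cx + d; the 4 given values yield a linear system in the 4 coefficients.
Solving, u(x) = -2x³ + 5x² - 4x + 6.
The constant term is u(0) = 6.

6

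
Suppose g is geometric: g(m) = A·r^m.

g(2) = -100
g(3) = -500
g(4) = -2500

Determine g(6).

-62500

Consecutive ratio: -500/(-100) = 5, and -2500/(-500) = 5, so r = 5.
Then A·5^2 = -100 gives A = -4, and g(m) = -4·5^m.
g(6) = -4·5^6 = -62500.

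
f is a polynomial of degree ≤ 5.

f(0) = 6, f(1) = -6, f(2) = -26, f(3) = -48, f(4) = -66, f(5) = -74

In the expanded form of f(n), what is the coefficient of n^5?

Write f(n) = an^5 + bn^4 + cn³ + dn² + en + p; the 6 given values yield a linear system in the 6 coefficients.
Solving, the top 2 coefficients vanish, and f(n) = n³ - 7n² - 6n + 6.
The coefficient of n^5 is 0.

0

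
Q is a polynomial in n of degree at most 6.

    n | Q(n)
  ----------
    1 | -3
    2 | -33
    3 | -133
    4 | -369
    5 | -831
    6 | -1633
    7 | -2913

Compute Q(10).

-11361

First differences: -30, -100, -236, -462, -802, -1280. Second differences: -70, -136, -226, -340, -478. Third differences: -66, -90, -114, -138. Fourth differences: -24, -24, -24.
Level-4 differences are constant, so Q has degree 4.
Fitting a degree-4 polynomial gives Q(n) = -n^4 - n³ - 4n² + 4n - 1.
Then Q(10) = -11361.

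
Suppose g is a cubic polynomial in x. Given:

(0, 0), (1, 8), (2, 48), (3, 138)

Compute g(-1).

Write g(x) = ax³ + bx² + cx + d; the 4 given values yield a linear system in the 4 coefficients.
Solving, g(x) = 3x³ + 7x² - 2x.
Then g(-1) = 6.

6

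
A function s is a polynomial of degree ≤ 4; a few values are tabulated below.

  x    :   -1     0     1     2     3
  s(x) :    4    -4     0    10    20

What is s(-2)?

Write s(x) = ax^4 + bx³ + cx² + dx + e; the 5 given values yield a linear system in the 5 coefficients.
Solving, the leading coefficient vanishes, and s(x) = -x³ + 6x² - x - 4.
Then s(-2) = 30.

30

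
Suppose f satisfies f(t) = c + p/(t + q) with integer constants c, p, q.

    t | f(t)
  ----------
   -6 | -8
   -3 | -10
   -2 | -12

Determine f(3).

(f(t) − c)(t + q) = p for each data point; the three points give a linear system in c and q, then p follows.
Solving: c = -6, q = 0, p = 12, so f(t) = -6 + 12/(t + 0).
Then f(3) = -6 + 12/3 = -2.

-2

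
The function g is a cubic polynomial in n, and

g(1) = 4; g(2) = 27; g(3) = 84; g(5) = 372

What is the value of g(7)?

Write g(n) = an³ + bn² + cn + d; the 4 given values yield a linear system in the 4 coefficients.
Solving, g(n) = 3n³ - n² + 5n - 3.
Then g(7) = 1012.

1012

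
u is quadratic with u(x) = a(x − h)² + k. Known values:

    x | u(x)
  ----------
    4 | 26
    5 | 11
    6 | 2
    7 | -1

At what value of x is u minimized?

First differences -15, -9, -3; second difference 6 = 2a, so a = 3.
Expanding, the x-coefficient is −2ah = -6h; matching it to the data gives h = 7, and then k = -1.
So u(x) = 3(x − 7)² − 1.
Hence h = 7.

7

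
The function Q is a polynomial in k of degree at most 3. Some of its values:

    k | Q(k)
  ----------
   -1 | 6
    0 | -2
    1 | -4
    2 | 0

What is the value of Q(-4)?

66

Write Q(k) = ak³ + bk² + ck + d; the 4 given values yield a linear system in the 4 coefficients.
Solving, the leading coefficient vanishes, and Q(k) = 3k² - 5k - 2.
Then Q(-4) = 66.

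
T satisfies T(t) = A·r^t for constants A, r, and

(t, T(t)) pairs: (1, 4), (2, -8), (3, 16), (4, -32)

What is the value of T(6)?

Consecutive ratio: -8/4 = -2, and 16/(-8) = -2, so r = -2.
Then A·(-2)^1 = 4 gives A = -2, and T(t) = -2·(-2)^t.
T(6) = -2·(-2)^6 = -128.

-128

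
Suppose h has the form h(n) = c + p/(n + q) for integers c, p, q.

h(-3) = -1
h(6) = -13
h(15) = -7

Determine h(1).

7

(h(n) − c)(n + q) = p for each data point; the three points give a linear system in c and q, then p follows.
Solving: c = -5, q = -3, p = -24, so h(n) = -5 − 24/(n − 3).
Then h(1) = -5 − 24/(-2) = 7.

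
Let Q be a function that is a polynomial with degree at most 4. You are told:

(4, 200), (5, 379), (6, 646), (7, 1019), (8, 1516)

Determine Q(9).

First differences: 179, 267, 373, 497. Second differences: 88, 106, 124. Third differences: 18, 18.
Level-3 differences are constant, so Q has degree 3.
Extending the table by one column gives the next first difference 639, so Q(9) = 1516 + 639 = 2155.

2155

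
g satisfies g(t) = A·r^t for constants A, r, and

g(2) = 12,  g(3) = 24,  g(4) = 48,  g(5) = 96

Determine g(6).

192

Consecutive ratio: 24/12 = 2, and 48/24 = 2, so r = 2.
Then A·2^2 = 12 gives A = 3, and g(t) = 3·2^t.
g(6) = 3·2^6 = 192.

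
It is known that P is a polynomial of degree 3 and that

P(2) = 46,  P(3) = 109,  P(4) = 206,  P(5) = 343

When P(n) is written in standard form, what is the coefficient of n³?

1

Write P(n) = an³ + bn² + cn + d; the 4 given values yield a linear system in the 4 coefficients.
Solving, P(n) = n³ + 8n² + 4n - 2.
The coefficient of n³ is 1.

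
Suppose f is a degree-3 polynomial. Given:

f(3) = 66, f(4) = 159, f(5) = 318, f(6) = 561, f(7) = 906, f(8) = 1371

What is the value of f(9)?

First differences: 93, 159, 243, 345, 465. Second differences: 66, 84, 102, 120. Third differences: 18, 18, 18.
Level-3 differences are constant, so f has degree 3.
Extending the table by one column gives the next first difference 603, so f(9) = 1371 + 603 = 1974.

1974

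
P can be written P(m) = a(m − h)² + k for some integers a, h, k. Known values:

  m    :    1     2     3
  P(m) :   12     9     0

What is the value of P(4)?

-15

First differences -3, -9; second difference -6 = 2a, so a = -3.
Expanding, the m-coefficient is −2ah = 6h; matching it to the data gives h = 1, and then k = 12.
So P(m) = -3(m − 1)² + 12.
P(4) = -3·3² + 12 = -15.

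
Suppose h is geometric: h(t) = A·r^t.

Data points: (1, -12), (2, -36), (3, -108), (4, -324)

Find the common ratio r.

3

Consecutive ratio: -36/(-12) = 3, and -108/(-36) = 3, so r = 3.
Then A·3^1 = -12 gives A = -4, and h(t) = -4·3^t.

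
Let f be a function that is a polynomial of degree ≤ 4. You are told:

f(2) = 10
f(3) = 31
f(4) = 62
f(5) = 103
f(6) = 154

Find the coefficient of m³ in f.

First differences: 21, 31, 41, 51. Second differences: 10, 10, 10.
Level-2 differences are constant, so f has degree 2.
Fitting a degree-2 polynomial gives f(m) = 5m² - 4m - 2.
The coefficient of m³ is 0.

0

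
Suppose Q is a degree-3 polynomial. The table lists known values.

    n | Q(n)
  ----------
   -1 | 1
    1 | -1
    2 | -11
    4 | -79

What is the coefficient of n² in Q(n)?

Write Q(n) = an³ + bn² + cn + d; the 4 given values yield a linear system in the 4 coefficients.
Solving, Q(n) = -n³ - n² + 1.
The coefficient of n² is -1.

-1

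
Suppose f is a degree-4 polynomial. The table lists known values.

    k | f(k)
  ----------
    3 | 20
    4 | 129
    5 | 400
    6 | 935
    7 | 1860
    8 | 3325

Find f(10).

Write f(k) = ak^4 + bk³ + ck² + dk + e; the 6 given values yield a linear system in the 5 coefficients.
Solving, f(k) = k^4 - k³ - 4k² - k + 5.
Then f(10) = 8595.

8595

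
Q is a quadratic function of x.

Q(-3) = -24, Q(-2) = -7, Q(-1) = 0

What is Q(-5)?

Write Q(x) = ax² + bx + c; the 3 given values yield a linear system in the 3 coefficients.
Solving, Q(x) = -5x² - 8x - 3.
Then Q(-5) = -88.

-88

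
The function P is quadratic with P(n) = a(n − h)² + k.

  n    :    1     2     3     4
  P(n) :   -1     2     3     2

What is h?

3

First differences 3, 1, -1; second difference -2 = 2a, so a = -1.
Expanding, the n-coefficient is −2ah = 2h; matching it to the data gives h = 3, and then k = 3.
So P(n) = -1(n − 3)² + 3.
Hence h = 3.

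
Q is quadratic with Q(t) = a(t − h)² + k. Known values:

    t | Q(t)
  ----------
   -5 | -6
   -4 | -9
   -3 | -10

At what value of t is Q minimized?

First differences -3, -1; second difference 2 = 2a, so a = 1.
Expanding, the t-coefficient is −2ah = -2h; matching it to the data gives h = -3, and then k = -10.
So Q(t) = 1(t + 3)² − 10.
Hence h = -3.

-3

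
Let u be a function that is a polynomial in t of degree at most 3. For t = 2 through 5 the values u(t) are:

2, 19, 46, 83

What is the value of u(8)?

254

First differences: 17, 27, 37. Second differences: 10, 10.
Level-2 differences are constant, so u has degree 2.
Fitting a degree-2 polynomial gives u(t) = 5t² - 8t - 2.
Then u(8) = 254.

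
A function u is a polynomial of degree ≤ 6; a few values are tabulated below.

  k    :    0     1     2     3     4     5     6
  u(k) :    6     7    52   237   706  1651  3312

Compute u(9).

15711

Write u(k) = ak^6 + bk^5 + ck^4 + dk³ + ek² + pk + q; the 7 given values yield a linear system in the 7 coefficients.
Solving, the top 2 coefficients vanish, and u(k) = 2k^4 + 4k³ - 4k² - k + 6.
Then u(9) = 15711.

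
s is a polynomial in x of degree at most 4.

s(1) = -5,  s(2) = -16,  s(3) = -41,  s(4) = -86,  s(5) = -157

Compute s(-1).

-1

First differences: -11, -25, -45, -71. Second differences: -14, -20, -26. Third differences: -6, -6.
Level-3 differences are constant, so s has degree 3.
Fitting a degree-3 polynomial gives s(x) = -x³ - x² - x - 2.
Then s(-1) = -1.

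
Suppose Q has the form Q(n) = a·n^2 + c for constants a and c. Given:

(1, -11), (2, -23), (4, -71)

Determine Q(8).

From Q(1) = -11 and Q(2) = -23: 1a + c = -11 and 4a + c = -23.
Subtracting: 3a = -12, so a = -4; then c = -11 − (-4)·1 = -7.
So Q(n) = -4n² − 7, and Q(8) = -263.

-263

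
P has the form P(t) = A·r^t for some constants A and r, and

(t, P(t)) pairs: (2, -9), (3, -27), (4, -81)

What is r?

3

Consecutive ratio: -27/(-9) = 3, and -81/(-27) = 3, so r = 3.
Then A·3^2 = -9 gives A = -1, and P(t) = -1·3^t.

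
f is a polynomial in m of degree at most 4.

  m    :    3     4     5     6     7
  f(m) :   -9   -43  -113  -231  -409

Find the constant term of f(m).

-3

First differences: -34, -70, -118, -178. Second differences: -36, -48, -60. Third differences: -12, -12.
Level-3 differences are constant, so f has degree 3.
Fitting a degree-3 polynomial gives f(m) = -2m³ + 6m² - 2m - 3.
The constant term is f(0) = -3.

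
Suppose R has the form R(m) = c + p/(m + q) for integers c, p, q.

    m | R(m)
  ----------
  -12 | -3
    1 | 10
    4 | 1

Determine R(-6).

(R(m) − c)(m + q) = p for each data point; the three points give a linear system in c and q, then p follows.
Solving: c = -2, q = 0, p = 12, so R(m) = -2 + 12/(m + 0).
Then R(-6) = -2 + 12/(-6) = -4.

-4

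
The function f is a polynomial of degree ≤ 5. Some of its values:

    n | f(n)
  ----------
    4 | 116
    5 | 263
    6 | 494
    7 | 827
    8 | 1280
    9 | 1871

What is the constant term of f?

First differences: 147, 231, 333, 453, 591. Second differences: 84, 102, 120, 138. Third differences: 18, 18, 18.
Level-3 differences are constant, so f has degree 3.
Fitting a degree-3 polynomial gives f(n) = 3n³ - 3n² - 9n + 8.
The constant term is f(0) = 8.

8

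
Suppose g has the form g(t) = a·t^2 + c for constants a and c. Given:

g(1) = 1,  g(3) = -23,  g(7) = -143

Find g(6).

-104

From g(1) = 1 and g(3) = -23: 1a + c = 1 and 9a + c = -23.
Subtracting: 8a = -24, so a = -3; then c = 1 − (-3)·1 = 4.
So g(t) = -3t² + 4, and g(6) = -104.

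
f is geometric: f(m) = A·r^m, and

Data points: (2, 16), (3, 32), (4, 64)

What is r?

Consecutive ratio: 32/16 = 2, and 64/32 = 2, so r = 2.
Then A·2^2 = 16 gives A = 4, and f(m) = 4·2^m.

2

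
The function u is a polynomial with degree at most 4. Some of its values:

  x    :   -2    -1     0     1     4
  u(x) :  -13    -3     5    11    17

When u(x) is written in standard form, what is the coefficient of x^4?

0

Write u(x) = ax^4 + bx³ + cx² + dx + e; the 5 given values yield a linear system in the 5 coefficients.
Solving, the top 2 coefficients vanish, and u(x) = -x² + 7x + 5.
The coefficient of x^4 is 0.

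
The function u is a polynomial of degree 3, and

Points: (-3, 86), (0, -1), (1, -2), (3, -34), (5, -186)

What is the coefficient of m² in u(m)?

3

Write u(m) = am³ + bm² + cm + d; the 5 given values yield a linear system in the 4 coefficients.
Solving, u(m) = -2m³ + 3m² - 2m - 1.
The coefficient of m² is 3.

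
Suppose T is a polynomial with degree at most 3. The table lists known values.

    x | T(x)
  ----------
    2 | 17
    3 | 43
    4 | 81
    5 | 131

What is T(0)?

Write T(x) = ax³ + bx² + cx + d; the 4 given values yield a linear system in the 4 coefficients.
Solving, the leading coefficient vanishes, and T(x) = 6x² - 4x + 1.
The constant term is T(0) = 1.

1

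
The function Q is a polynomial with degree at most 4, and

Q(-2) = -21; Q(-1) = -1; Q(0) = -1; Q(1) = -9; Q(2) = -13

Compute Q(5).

119

First differences: 20, 0, -8, -4. Second differences: -20, -8, 4. Third differences: 12, 12.
Level-3 differences are constant, so Q has degree 3.
Fitting a degree-3 polynomial gives Q(x) = 2x³ - 4x² - 6x - 1.
Then Q(5) = 119.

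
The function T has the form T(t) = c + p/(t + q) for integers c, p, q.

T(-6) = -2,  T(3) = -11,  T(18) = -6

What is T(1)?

-23

(T(t) − c)(t + q) = p for each data point; the three points give a linear system in c and q, then p follows.
Solving: c = -5, q = 0, p = -18, so T(t) = -5 − 18/(t + 0).
Then T(1) = -5 − 18/1 = -23.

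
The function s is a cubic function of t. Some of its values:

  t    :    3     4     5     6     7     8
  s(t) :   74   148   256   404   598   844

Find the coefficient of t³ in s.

First differences: 74, 108, 148, 194, 246. Second differences: 34, 40, 46, 52. Third differences: 6, 6, 6.
Level-3 differences are constant, so s has degree 3.
Fitting a degree-3 polynomial gives s(t) = t³ + 5t² + 2t - 4.
The coefficient of t³ is 1.

1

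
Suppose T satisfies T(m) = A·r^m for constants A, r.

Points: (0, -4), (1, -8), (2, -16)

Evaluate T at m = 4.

-64

Consecutive ratio: -8/(-4) = 2, and -16/(-8) = 2, so r = 2.
Then A·2^0 = -4 gives A = -4, and T(m) = -4·2^m.
T(4) = -4·2^4 = -64.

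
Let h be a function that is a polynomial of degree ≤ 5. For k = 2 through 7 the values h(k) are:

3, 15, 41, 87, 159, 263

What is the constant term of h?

-3

Write h(k) = ak^5 + bk^4 + ck³ + dk² + ek + p; the 6 given values yield a linear system in the 6 coefficients.
Solving, the top 2 coefficients vanish, and h(k) = k³ - 2k² + 3k - 3.
The constant term is h(0) = -3.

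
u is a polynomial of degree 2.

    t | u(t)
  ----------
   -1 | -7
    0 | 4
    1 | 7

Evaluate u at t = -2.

-26

Write u(t) = at² + bt + c; the 3 given values yield a linear system in the 3 coefficients.
Solving, u(t) = -4t² + 7t + 4.
Then u(-2) = -26.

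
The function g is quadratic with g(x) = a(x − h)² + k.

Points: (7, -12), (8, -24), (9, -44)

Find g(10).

First differences -12, -20; second difference -8 = 2a, so a = -4.
Expanding, the x-coefficient is −2ah = 8h; matching it to the data gives h = 6, and then k = -8.
So g(x) = -4(x − 6)² − 8.
g(10) = -4·4² − 8 = -72.

-72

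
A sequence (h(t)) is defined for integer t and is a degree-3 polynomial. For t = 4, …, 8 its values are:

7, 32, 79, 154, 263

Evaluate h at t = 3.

First differences: 25, 47, 75, 109. Second differences: 22, 28, 34. Third differences: 6, 6.
Level-3 differences are constant, so h has degree 3.
Fitting a degree-3 polynomial gives h(t) = t³ - 4t² + 7.
Then h(3) = -2.

-2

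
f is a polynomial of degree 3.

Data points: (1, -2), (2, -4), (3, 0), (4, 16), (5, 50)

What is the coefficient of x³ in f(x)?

First differences: -2, 4, 16, 34. Second differences: 6, 12, 18. Third differences: 6, 6.
Level-3 differences are constant, so f has degree 3.
Fitting a degree-3 polynomial gives f(x) = x³ - 3x².
The coefficient of x³ is 1.

1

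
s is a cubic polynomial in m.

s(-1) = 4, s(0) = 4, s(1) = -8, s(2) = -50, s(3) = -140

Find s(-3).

40

First differences: 0, -12, -42, -90. Second differences: -12, -30, -48. Third differences: -18, -18.
Level-3 differences are constant, so s has degree 3.
Fitting a degree-3 polynomial gives s(m) = -3m³ - 6m² - 3m + 4.
Then s(-3) = 40.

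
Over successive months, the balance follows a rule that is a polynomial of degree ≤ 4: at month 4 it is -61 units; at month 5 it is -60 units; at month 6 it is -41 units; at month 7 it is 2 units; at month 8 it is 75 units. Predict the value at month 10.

335

Write the value at x as h(x).
Write h(x) = ax^4 + bx³ + cx² + dx + e; the 5 given values yield a linear system in the 5 coefficients.
Solving, the leading coefficient vanishes, and h(x) = x³ - 6x² - 6x - 5.
Then h(10) = 335.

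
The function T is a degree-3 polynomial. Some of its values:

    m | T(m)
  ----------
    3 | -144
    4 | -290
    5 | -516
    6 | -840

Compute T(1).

Write T(m) = am³ + bm² + cm + d; the 4 given values yield a linear system in the 4 coefficients.
Solving, T(m) = -3m³ - 4m² - 7m - 6.
Then T(1) = -20.

-20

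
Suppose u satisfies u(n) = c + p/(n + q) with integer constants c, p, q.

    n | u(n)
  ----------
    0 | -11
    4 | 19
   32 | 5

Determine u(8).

9

(u(n) − c)(n + q) = p for each data point; the three points give a linear system in c and q, then p follows.
Solving: c = 4, q = -2, p = 30, so u(n) = 4 + 30/(n − 2).
Then u(8) = 4 + 30/6 = 9.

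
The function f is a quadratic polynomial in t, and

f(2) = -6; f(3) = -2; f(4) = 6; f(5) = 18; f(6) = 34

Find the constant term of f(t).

-2

First differences: 4, 8, 12, 16. Second differences: 4, 4, 4.
Level-2 differences are constant, so f has degree 2.
Fitting a degree-2 polynomial gives f(t) = 2t² - 6t - 2.
The constant term is f(0) = -2.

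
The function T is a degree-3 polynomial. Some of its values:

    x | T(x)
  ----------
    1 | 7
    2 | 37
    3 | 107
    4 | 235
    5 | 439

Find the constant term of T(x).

Write T(x) = ax³ + bx² + cx + d; the 5 given values yield a linear system in the 4 coefficients.
Solving, T(x) = 3x³ + 2x² + 3x - 1.
The constant term is T(0) = -1.

-1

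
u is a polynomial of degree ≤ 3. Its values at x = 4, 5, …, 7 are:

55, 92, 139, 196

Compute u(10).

Write u(x) = ax³ + bx² + cx + d; the 4 given values yield a linear system in the 4 coefficients.
Solving, the leading coefficient vanishes, and u(x) = 5x² - 8x + 7.
Then u(10) = 427.

427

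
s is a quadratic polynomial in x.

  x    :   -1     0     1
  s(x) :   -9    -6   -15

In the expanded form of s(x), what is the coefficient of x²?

Write s(x) = ax² + bx + c; the 3 given values yield a linear system in the 3 coefficients.
Solving, s(x) = -6x² - 3x - 6.
The coefficient of x² is -6.

-6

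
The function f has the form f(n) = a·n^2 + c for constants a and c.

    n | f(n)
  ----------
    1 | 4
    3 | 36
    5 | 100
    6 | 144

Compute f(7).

From f(1) = 4 and f(3) = 36: 1a + c = 4 and 9a + c = 36.
Subtracting: 8a = 32, so a = 4; then c = 4 − 4·1 = 0.
So f(n) = 4n² + 0, and f(7) = 196.

196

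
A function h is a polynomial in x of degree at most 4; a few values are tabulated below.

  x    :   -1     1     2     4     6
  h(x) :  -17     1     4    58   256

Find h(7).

Write h(x) = ax^4 + bx³ + cx² + dx + e; the 5 given values yield a linear system in the 5 coefficients.
Solving, the leading coefficient vanishes, and h(x) = 2x³ - 6x² + 7x - 2.
Then h(7) = 439.

439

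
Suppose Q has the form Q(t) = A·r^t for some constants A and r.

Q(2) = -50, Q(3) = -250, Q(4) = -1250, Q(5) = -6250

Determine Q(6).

-31250

Consecutive ratio: -250/(-50) = 5, and -1250/(-250) = 5, so r = 5.
Then A·5^2 = -50 gives A = -2, and Q(t) = -2·5^t.
Q(6) = -2·5^6 = -31250.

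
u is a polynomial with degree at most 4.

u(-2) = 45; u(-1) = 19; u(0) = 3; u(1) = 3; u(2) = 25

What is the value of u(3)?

75

First differences: -26, -16, 0, 22. Second differences: 10, 16, 22. Third differences: 6, 6.
Level-3 differences are constant, so u has degree 3.
Extending the table by one column gives the next first difference 50, so u(3) = 25 + 50 = 75.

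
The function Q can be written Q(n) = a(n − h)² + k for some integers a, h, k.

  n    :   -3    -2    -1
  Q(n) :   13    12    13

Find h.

-2

First differences -1, 1; second difference 2 = 2a, so a = 1.
Expanding, the n-coefficient is −2ah = -2h; matching it to the data gives h = -2, and then k = 12.
So Q(n) = 1(n + 2)² + 12.
Hence h = -2.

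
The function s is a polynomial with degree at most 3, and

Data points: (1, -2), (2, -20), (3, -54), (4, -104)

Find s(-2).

Write s(m) = am³ + bm² + cm + d; the 4 given values yield a linear system in the 4 coefficients.
Solving, the leading coefficient vanishes, and s(m) = -8m² + 6m.
Then s(-2) = -44.

-44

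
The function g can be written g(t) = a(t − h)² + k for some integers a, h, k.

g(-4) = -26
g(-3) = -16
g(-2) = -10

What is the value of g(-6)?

-58

First differences 10, 6; second difference -4 = 2a, so a = -2.
Expanding, the t-coefficient is −2ah = 4h; matching it to the data gives h = -1, and then k = -8.
So g(t) = -2(t + 1)² − 8.
g(-6) = -2·(-5)² − 8 = -58.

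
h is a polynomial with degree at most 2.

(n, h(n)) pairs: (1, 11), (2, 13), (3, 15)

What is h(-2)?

First differences: 2, 2.
Level-1 differences are constant, so h has degree 1.
Fitting a degree-1 polynomial gives h(n) = 2n + 9.
Then h(-2) = 5.

5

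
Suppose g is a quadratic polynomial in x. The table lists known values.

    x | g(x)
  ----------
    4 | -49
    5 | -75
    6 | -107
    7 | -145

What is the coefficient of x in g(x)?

First differences: -26, -32, -38. Second differences: -6, -6.
Level-2 differences are constant, so g has degree 2.
Fitting a degree-2 polynomial gives g(x) = -3x² + x - 5.
The coefficient of x is 1.

1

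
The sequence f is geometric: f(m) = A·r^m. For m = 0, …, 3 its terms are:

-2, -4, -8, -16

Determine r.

2

Consecutive ratio: -4/(-2) = 2, and -8/(-4) = 2, so r = 2.
Then A·2^0 = -2 gives A = -2, and f(m) = -2·2^m.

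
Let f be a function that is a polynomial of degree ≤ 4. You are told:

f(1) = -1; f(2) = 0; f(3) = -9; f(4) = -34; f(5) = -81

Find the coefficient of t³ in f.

-1

First differences: 1, -9, -25, -47. Second differences: -10, -16, -22. Third differences: -6, -6.
Level-3 differences are constant, so f has degree 3.
Fitting a degree-3 polynomial gives f(t) = -t³ + t² + 5t - 6.
The coefficient of t³ is -1.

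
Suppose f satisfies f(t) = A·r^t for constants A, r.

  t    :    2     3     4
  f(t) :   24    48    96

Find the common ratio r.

2

Consecutive ratio: 48/24 = 2, and 96/48 = 2, so r = 2.
Then A·2^2 = 24 gives A = 6, and f(t) = 6·2^t.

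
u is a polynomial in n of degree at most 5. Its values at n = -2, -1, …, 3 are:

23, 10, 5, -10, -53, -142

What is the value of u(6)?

-865

First differences: -13, -5, -15, -43, -89. Second differences: 8, -10, -28, -46. Third differences: -18, -18, -18.
Level-3 differences are constant, so u has degree 3.
Fitting a degree-3 polynomial gives u(n) = -3n³ - 5n² - 7n + 5.
Then u(6) = -865.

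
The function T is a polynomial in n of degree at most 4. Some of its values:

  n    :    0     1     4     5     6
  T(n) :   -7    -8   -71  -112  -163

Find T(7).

Write T(n) = an^4 + bn³ + cn² + dn + e; the 5 given values yield a linear system in the 5 coefficients.
Solving, the top 2 coefficients vanish, and T(n) = -5n² + 4n - 7.
Then T(7) = -224.

-224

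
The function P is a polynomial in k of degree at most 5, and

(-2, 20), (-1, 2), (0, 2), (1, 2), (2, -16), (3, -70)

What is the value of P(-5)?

362

Write P(k) = ak^5 + bk^4 + ck³ + dk² + ek + p; the 6 given values yield a linear system in the 6 coefficients.
Solving, the top 2 coefficients vanish, and P(k) = -3k³ + 3k + 2.
Then P(-5) = 362.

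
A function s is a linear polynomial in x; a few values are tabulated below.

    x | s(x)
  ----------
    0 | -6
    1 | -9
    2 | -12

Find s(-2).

First differences: -3, -3.
Level-1 differences are constant, so s has degree 1.
Fitting a degree-1 polynomial gives s(x) = -3x - 6.
Then s(-2) = 0.

0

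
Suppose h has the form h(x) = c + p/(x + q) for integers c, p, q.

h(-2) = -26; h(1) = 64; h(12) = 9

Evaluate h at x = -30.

2

(h(x) − c)(x + q) = p for each data point; the three points give a linear system in c and q, then p follows.
Solving: c = 4, q = 0, p = 60, so h(x) = 4 + 60/(x + 0).
Then h(-30) = 4 + 60/(-30) = 2.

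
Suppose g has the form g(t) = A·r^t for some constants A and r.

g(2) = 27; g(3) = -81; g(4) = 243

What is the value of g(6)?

2187

Consecutive ratio: -81/27 = -3, and 243/(-81) = -3, so r = -3.
Then A·(-3)^2 = 27 gives A = 3, and g(t) = 3·(-3)^t.
g(6) = 3·(-3)^6 = 2187.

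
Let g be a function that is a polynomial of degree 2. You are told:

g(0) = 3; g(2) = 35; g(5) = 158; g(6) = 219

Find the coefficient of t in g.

Write g(t) = at² + bt + c; the 4 given values yield a linear system in the 3 coefficients.
Solving, g(t) = 5t² + 6t + 3.
The coefficient of t is 6.

6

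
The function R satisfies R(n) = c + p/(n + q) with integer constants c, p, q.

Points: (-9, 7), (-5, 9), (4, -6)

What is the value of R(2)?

-26

(R(n) − c)(n + q) = p for each data point; the three points give a linear system in c and q, then p follows.
Solving: c = 4, q = -1, p = -30, so R(n) = 4 − 30/(n − 1).
Then R(2) = 4 − 30/1 = -26.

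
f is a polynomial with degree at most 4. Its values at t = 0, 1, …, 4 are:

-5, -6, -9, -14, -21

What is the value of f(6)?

-41

First differences: -1, -3, -5, -7. Second differences: -2, -2, -2.
Level-2 differences are constant, so f has degree 2.
Fitting a degree-2 polynomial gives f(t) = -t² - 5.
Then f(6) = -41.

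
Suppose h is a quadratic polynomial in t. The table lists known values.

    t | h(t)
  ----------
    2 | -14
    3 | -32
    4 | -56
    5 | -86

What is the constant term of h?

4

Write h(t) = at² + bt + c; the 4 given values yield a linear system in the 3 coefficients.
Solving, h(t) = -3t² - 3t + 4.
The constant term is h(0) = 4.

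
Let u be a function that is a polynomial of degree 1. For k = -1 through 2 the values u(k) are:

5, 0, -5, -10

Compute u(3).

First differences: -5, -5, -5.
Level-1 differences are constant, so u has degree 1.
Fitting a degree-1 polynomial gives u(k) = -5k.
Then u(3) = -15.

-15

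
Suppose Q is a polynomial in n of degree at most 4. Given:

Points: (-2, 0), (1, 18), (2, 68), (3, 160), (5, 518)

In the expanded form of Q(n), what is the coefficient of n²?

Write Q(n) = an^4 + bn³ + cn² + dn + e; the 5 given values yield a linear system in the 5 coefficients.
Solving, the leading coefficient vanishes, and Q(n) = 2n³ + 9n² + 9n - 2.
The coefficient of n² is 9.

9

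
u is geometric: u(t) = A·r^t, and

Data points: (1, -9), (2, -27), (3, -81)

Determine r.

Consecutive ratio: -27/(-9) = 3, and -81/(-27) = 3, so r = 3.
Then A·3^1 = -9 gives A = -3, and u(t) = -3·3^t.

3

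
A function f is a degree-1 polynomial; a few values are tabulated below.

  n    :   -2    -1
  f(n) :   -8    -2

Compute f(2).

Write f(n) = an + b; the 2 given values yield a linear system in the 2 coefficients.
Solving, f(n) = 6n + 4.
Then f(2) = 16.

16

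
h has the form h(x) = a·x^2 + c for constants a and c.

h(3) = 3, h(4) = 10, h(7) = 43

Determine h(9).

75

From h(3) = 3 and h(4) = 10: 9a + c = 3 and 16a + c = 10.
Subtracting: 7a = 7, so a = 1; then c = 3 − 1·9 = -6.
So h(x) = 1x² − 6, and h(9) = 75.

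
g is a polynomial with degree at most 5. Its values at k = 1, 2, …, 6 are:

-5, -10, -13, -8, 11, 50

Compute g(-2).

First differences: -5, -3, 5, 19, 39. Second differences: 2, 8, 14, 20. Third differences: 6, 6, 6.
Level-3 differences are constant, so g has degree 3.
Fitting a degree-3 polynomial gives g(k) = k³ - 5k² + 3k - 4.
Then g(-2) = -38.

-38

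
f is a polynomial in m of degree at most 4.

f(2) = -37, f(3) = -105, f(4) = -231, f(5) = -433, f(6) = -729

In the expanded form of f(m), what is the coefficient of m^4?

0

First differences: -68, -126, -202, -296. Second differences: -58, -76, -94. Third differences: -18, -18.
Level-3 differences are constant, so f has degree 3.
Fitting a degree-3 polynomial gives f(m) = -3m³ - 2m² - m - 3.
The coefficient of m^4 is 0.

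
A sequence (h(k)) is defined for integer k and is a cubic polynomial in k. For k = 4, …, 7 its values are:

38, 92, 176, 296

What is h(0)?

Write h(k) = ak³ + bk² + ck + d; the 4 given values yield a linear system in the 4 coefficients.
Solving, h(k) = k³ - 7k + 2.
The constant term is h(0) = 2.

2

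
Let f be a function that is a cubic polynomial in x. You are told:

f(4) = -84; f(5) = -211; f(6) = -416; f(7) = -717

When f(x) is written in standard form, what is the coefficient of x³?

-3

Write f(x) = ax³ + bx² + cx + d; the 4 given values yield a linear system in the 4 coefficients.
Solving, f(x) = -3x³ + 6x² + 2x + 4.
The coefficient of x³ is -3.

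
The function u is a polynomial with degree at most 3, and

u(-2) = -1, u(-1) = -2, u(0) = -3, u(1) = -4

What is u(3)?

-6

First differences: -1, -1, -1.
Level-1 differences are constant, so u has degree 1.
Fitting a degree-1 polynomial gives u(n) = -n - 3.
Then u(3) = -6.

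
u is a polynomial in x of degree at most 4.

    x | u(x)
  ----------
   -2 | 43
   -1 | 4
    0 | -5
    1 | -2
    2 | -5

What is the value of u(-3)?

First differences: -39, -9, 3, -3. Second differences: 30, 12, -6. Third differences: -18, -18.
Level-3 differences are constant, so u has degree 3.
Fitting a degree-3 polynomial gives u(x) = -3x³ + 6x² - 5.
Then u(-3) = 130.

130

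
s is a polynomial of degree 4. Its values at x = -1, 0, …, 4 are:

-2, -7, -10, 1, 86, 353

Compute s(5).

First differences: -5, -3, 11, 85, 267. Second differences: 2, 14, 74, 182. Third differences: 12, 60, 108. Fourth differences: 48, 48.
Level-4 differences are constant, so s has degree 4.
Extending the table by one column gives the next first difference 605, so s(5) = 353 + 605 = 958.

958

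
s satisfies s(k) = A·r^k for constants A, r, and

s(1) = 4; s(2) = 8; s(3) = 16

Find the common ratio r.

Consecutive ratio: 8/4 = 2, and 16/8 = 2, so r = 2.
Then A·2^1 = 4 gives A = 2, and s(k) = 2·2^k.

2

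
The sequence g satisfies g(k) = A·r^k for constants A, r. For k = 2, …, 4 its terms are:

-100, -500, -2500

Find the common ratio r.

Consecutive ratio: -500/(-100) = 5, and -2500/(-500) = 5, so r = 5.
Then A·5^2 = -100 gives A = -4, and g(k) = -4·5^k.

5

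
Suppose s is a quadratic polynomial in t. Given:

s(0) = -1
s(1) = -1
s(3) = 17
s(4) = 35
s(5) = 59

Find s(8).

Write s(t) = at² + bt + c; the 5 given values yield a linear system in the 3 coefficients.
Solving, s(t) = 3t² - 3t - 1.
Then s(8) = 167.

167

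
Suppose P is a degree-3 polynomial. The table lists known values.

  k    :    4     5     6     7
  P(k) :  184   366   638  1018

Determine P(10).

2986

Write P(k) = ak³ + bk² + ck + d; the 4 given values yield a linear system in the 4 coefficients.
Solving, P(k) = 3k³ - k - 4.
Then P(10) = 2986.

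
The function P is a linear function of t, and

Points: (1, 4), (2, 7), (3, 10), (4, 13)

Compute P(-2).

First differences: 3, 3, 3.
Level-1 differences are constant, so P has degree 1.
Fitting a degree-1 polynomial gives P(t) = 3t + 1.
Then P(-2) = -5.

-5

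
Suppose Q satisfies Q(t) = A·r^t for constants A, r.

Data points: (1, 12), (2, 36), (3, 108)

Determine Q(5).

972

Consecutive ratio: 36/12 = 3, and 108/36 = 3, so r = 3.
Then A·3^1 = 12 gives A = 4, and Q(t) = 4·3^t.
Q(5) = 4·3^5 = 972.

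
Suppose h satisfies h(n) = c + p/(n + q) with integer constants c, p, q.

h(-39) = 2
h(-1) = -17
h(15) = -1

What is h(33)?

0

(h(n) − c)(n + q) = p for each data point; the three points give a linear system in c and q, then p follows.
Solving: c = 1, q = 3, p = -36, so h(n) = 1 − 36/(n + 3).
Then h(33) = 1 − 36/36 = 0.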